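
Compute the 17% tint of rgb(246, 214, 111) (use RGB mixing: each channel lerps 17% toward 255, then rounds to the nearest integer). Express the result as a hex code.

#f8dd87

Lerp each channel 17% toward 255:
  R: 246 + 0.17×(255−246) = 246 + 1.53 = 247.53 → 248
  G: 214 + 6.97 = 220.97 → 221
  B: 111 + 0.17×(255−111) = 111 + 24.48 = 135.48 → 135
rgb(248, 221, 135) = #f8dd87.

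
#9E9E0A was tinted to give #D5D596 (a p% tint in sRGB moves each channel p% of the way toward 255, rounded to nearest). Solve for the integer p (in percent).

#9E9E0A is rgb(158, 158, 10); #D5D596 is rgb(213, 213, 150).
On the B channel (widest range): 150 ≈ 10 + (p/100)(255 − 10), so p ≈ 100×(150 − 10)/(255 − 10) = 14000/245 = 57.14.
p = 57 reproduces all three channels after rounding.

57%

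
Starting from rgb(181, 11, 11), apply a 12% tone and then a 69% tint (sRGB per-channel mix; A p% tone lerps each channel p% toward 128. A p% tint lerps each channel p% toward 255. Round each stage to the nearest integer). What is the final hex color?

Lerp each channel 12% toward 128:
  R: 181 − 6.36 = 174.64 → 175
  G: 11 + 0.12×(128−11) = 11 + 14.04 = 25.04 → 25
  B: 11 + 14.04 = 25.04 → 25
After the tone: rgb(175, 25, 25) = #AF1919.
Lerp each channel 69% toward 255:
  R: 175 + 0.69×(255−175) = 175 + 55.2 = 230.2 → 230
  G: 25 + 0.69×(255−25) = 25 + 158.7 = 183.7 → 184
  B: 25 + 0.69×(255−25) = 25 + 158.7 = 183.7 → 184
rgb(230, 184, 184) = #E6B8B8.

#E6B8B8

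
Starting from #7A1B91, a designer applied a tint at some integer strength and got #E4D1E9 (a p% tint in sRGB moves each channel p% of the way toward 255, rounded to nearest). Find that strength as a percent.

#7A1B91 is rgb(122, 27, 145); #E4D1E9 is rgb(228, 209, 233).
On the G channel (widest range): 209 ≈ 27 + (p/100)(255 − 27), so p ≈ 100×(209 − 27)/(255 − 27) = 18200/228 = 79.82.
p = 80 reproduces all three channels after rounding.

80%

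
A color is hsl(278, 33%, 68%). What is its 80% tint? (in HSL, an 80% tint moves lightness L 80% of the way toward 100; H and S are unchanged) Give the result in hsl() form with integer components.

hsl(278, 33%, 94%)

L moves 80% from 68 toward 100: 68 + 25.6 = 93.6 → 94.
H and S are unchanged.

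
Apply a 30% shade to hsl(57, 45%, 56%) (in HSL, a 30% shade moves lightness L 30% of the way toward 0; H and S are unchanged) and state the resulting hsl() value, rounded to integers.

L moves 30% from 56 toward 0: 56 − 16.8 = 39.2 → 39.
H and S are unchanged.

hsl(57, 45%, 39%)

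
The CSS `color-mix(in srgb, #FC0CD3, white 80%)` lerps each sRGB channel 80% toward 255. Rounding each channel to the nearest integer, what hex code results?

#FC0CD3 is rgb(252, 12, 211).
Lerp each channel 80% toward 255:
  R: 252 + 0.8×(255−252) = 252 + 2.4 = 254.4 → 254
  G: 12 + 0.8×(255−12) = 12 + 194.4 = 206.4 → 206
  B: 211 + 0.8×(255−211) = 211 + 35.2 = 246.2 → 246
rgb(254, 206, 246) = #FECEF6.

#FECEF6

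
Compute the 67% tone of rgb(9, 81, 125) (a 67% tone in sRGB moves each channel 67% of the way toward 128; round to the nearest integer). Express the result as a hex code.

#59707f

Per channel, c → c + 0.67(128 − c):
  R: 9 + 79.73 = 88.73 → 89
  G: 81 + 0.67×(128−81) = 81 + 31.49 = 112.49 → 112
  B: 125 + 0.67×(128−125) = 125 + 2.01 = 127.01 → 127
rgb(89, 112, 127) = #59707f.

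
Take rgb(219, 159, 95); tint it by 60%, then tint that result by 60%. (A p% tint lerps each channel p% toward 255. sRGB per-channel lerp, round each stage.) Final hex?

#f9f0e5

A 60% tint moves each channel 60% toward 255:
  R: 219 + 21.6 = 240.6 → 241
  G: 159 + 0.6×(255−159) = 159 + 57.6 = 216.6 → 217
  B: 95 + 96 = 191 → 191
After the tint: rgb(241, 217, 191) = #f1d9bf.
Per channel, c → c + 0.6(255 − c):
  R: 241 + 8.4 = 249.4 → 249
  G: 217 + 0.6×(255−217) = 217 + 22.8 = 239.8 → 240
  B: 191 + 0.6×(255−191) = 191 + 38.4 = 229.4 → 229
rgb(249, 240, 229) = #f9f0e5.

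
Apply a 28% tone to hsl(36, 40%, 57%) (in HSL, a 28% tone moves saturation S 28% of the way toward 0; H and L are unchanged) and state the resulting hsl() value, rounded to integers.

hsl(36, 29%, 57%)

S moves 28% from 40 toward 0: 40 − 11.2 = 28.8 → 29.
H and L are unchanged.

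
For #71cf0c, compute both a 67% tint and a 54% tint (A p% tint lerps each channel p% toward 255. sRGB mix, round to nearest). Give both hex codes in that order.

#d0efaf, #bee98f

#71cf0c is rgb(113, 207, 12).
67% tint:
  R: 113 + 95.14 = 208.14 → 208
  G: 207 + 0.67×(255−207) = 207 + 32.16 = 239.16 → 239
  B: 12 + 162.81 = 174.81 → 175
  → #d0efaf
54% tint:
  R: 113 + 76.68 = 189.68 → 190
  G: 207 + 0.54×(255−207) = 207 + 25.92 = 232.92 → 233
  B: 12 + 0.54×(255−12) = 12 + 131.22 = 143.22 → 143
  → #bee98f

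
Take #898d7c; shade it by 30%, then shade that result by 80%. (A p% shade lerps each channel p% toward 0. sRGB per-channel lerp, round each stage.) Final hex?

#898d7c is rgb(137, 141, 124).
A 30% shade moves each channel 30% toward 0:
  R: 137 − 41.1 = 95.9 → 96
  G: 141 − 42.3 = 98.7 → 99
  B: 124 + 0.3×(0−124) = 124 − 37.2 = 86.8 → 87
After the shade: rgb(96, 99, 87) = #606357.
Lerp each channel 80% toward 0:
  R: 96 + 0.8×(0−96) = 96 − 76.8 = 19.2 → 19
  G: 99 + 0.8×(0−99) = 99 − 79.2 = 19.8 → 20
  B: 87 + 0.8×(0−87) = 87 − 69.6 = 17.4 → 17
rgb(19, 20, 17) = #131411.

#131411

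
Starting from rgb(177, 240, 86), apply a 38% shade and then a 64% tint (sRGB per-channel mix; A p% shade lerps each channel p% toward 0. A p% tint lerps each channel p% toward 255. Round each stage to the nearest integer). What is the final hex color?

Lerp each channel 38% toward 0:
  R: 177 − 67.26 = 109.74 → 110
  G: 240 − 91.2 = 148.8 → 149
  B: 86 − 32.68 = 53.32 → 53
After the shade: rgb(110, 149, 53) = #6E9535.
Lerp each channel 64% toward 255:
  R: 110 + 0.64×(255−110) = 110 + 92.8 = 202.8 → 203
  G: 149 + 67.84 = 216.84 → 217
  B: 53 + 0.64×(255−53) = 53 + 129.28 = 182.28 → 182
rgb(203, 217, 182) = #CBD9B6.

#CBD9B6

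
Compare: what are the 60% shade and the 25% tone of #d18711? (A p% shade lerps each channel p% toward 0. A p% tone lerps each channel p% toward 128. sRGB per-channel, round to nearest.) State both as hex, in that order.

#543607, #bd852d

#d18711 is rgb(209, 135, 17).
60% shade:
  R: 209 − 125.4 = 83.6 → 84
  G: 135 + 0.6×(0−135) = 135 − 81 = 54 → 54
  B: 17 − 10.2 = 6.8 → 7
  → #543607
25% tone:
  R: 209 − 20.25 = 188.75 → 189
  G: 135 + 0.25×(128−135) = 135 − 1.75 = 133.25 → 133
  B: 17 + 0.25×(128−17) = 17 + 27.75 = 44.75 → 45
  → #bd852d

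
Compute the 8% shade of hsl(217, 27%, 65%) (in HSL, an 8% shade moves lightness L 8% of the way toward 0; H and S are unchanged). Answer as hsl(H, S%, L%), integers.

hsl(217, 27%, 60%)

L moves 8% from 65 toward 0: 65 − 5.2 = 59.8 → 60.
H and S are unchanged.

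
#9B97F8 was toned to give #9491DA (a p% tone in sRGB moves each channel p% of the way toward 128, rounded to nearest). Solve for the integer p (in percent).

25%

#9B97F8 is rgb(155, 151, 248); #9491DA is rgb(148, 145, 218).
On the B channel (widest range): 218 ≈ 248 + (p/100)(128 − 248), so p ≈ 100×(218 − 248)/(128 − 248) = -3000/-120 = 25.00.
p = 25 reproduces all three channels after rounding.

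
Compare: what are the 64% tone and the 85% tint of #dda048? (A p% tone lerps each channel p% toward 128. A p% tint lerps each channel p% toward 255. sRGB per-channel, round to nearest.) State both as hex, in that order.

#a18c6c, #faf1e4

#dda048 is rgb(221, 160, 72).
64% tone:
  R: 221 + 0.64×(128−221) = 221 − 59.52 = 161.48 → 161
  G: 160 − 20.48 = 139.52 → 140
  B: 72 + 0.64×(128−72) = 72 + 35.84 = 107.84 → 108
  → #a18c6c
85% tint:
  R: 221 + 28.9 = 249.9 → 250
  G: 160 + 80.75 = 240.75 → 241
  B: 72 + 155.55 = 227.55 → 228
  → #faf1e4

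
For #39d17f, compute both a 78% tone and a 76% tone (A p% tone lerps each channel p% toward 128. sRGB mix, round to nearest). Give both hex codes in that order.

#39d17f is rgb(57, 209, 127).
78% tone:
  R: 57 + 55.38 = 112.38 → 112
  G: 209 + 0.78×(128−209) = 209 − 63.18 = 145.82 → 146
  B: 127 + 0.78×(128−127) = 127 + 0.78 = 127.78 → 128
  → #709280
76% tone:
  R: 57 + 0.76×(128−57) = 57 + 53.96 = 110.96 → 111
  G: 209 − 61.56 = 147.44 → 147
  B: 127 + 0.76×(128−127) = 127 + 0.76 = 127.76 → 128
  → #6f9380

#709280, #6f9380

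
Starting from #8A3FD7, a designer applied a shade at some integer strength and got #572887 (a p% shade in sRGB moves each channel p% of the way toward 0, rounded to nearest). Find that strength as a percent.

37%

#8A3FD7 is rgb(138, 63, 215); #572887 is rgb(87, 40, 135).
On the B channel (widest range): 135 ≈ 215 + (p/100)(0 − 215), so p ≈ 100×(135 − 215)/(0 − 215) = -8000/-215 = 37.21.
p = 37 reproduces all three channels after rounding.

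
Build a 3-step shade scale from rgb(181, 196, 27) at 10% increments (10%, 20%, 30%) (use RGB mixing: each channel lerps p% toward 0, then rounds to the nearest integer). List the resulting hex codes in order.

#A3B018, #919D16, #7F8913

10%: (181 − 18.1 = 162.9→163, 196 − 19.6 = 176.4→176, 27 − 2.7 = 24.3→24) → #A3B018
20%: (181 − 36.2 = 144.8→145, 196 − 39.2 = 156.8→157, 27 − 5.4 = 21.6→22) → #919D16
30%: (181 − 54.3 = 126.7→127, 196 − 58.8 = 137.2→137, 27 − 8.1 = 18.9→19) → #7F8913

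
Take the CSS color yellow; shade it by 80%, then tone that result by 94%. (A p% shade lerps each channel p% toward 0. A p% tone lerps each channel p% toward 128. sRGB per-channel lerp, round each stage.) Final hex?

CSS yellow is rgb(255, 255, 0).
Lerp each channel 80% toward 0:
  R: 255 − 204 = 51 → 51
  G: 255 − 204 = 51 → 51
  B: 0 + 0.8×(0−0) = 0 + 0 = 0 → 0
After the shade: rgb(51, 51, 0) = #333300.
Lerp each channel 94% toward 128:
  R: 51 + 72.38 = 123.38 → 123
  G: 51 + 72.38 = 123.38 → 123
  B: 0 + 0.94×(128−0) = 0 + 120.32 = 120.32 → 120
rgb(123, 123, 120) = #7B7B78.

#7B7B78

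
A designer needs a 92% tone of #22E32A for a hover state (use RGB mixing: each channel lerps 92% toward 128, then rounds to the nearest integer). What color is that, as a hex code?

#788879

#22E32A is rgb(34, 227, 42).
Per channel, c → c + 0.92(128 − c):
  R: 34 + 0.92×(128−34) = 34 + 86.48 = 120.48 → 120
  G: 227 + 0.92×(128−227) = 227 − 91.08 = 135.92 → 136
  B: 42 + 0.92×(128−42) = 42 + 79.12 = 121.12 → 121
rgb(120, 136, 121) = #788879.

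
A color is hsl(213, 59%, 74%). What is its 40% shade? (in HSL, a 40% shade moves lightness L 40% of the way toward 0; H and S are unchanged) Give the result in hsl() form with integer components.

L moves 40% from 74 toward 0: 74 − 29.6 = 44.4 → 44.
H and S are unchanged.

hsl(213, 59%, 44%)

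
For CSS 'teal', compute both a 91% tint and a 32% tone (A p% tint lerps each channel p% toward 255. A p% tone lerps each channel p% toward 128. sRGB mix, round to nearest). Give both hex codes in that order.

CSS teal is rgb(0, 128, 128).
91% tint:
  R: 0 + 232.05 = 232.05 → 232
  G: 128 + 0.91×(255−128) = 128 + 115.57 = 243.57 → 244
  B: 128 + 0.91×(255−128) = 128 + 115.57 = 243.57 → 244
  → #e8f4f4
32% tone:
  R: 0 + 0.32×(128−0) = 0 + 40.96 = 40.96 → 41
  G: 128 + 0.32×(128−128) = 128 + 0 = 128 → 128
  B: 128 + 0.32×(128−128) = 128 + 0 = 128 → 128
  → #298080

#e8f4f4, #298080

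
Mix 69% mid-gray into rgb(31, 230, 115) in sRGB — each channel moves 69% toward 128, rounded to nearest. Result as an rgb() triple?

rgb(98, 160, 124)

Per channel, c → c + 0.69(128 − c):
  R: 31 + 0.69×(128−31) = 31 + 66.93 = 97.93 → 98
  G: 230 − 70.38 = 159.62 → 160
  B: 115 + 8.97 = 123.97 → 124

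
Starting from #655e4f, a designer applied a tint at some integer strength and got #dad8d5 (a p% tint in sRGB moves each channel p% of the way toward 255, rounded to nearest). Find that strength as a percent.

#655e4f is rgb(101, 94, 79); #dad8d5 is rgb(218, 216, 213).
On the B channel (widest range): 213 ≈ 79 + (p/100)(255 − 79), so p ≈ 100×(213 − 79)/(255 − 79) = 13400/176 = 76.14.
p = 76 reproduces all three channels after rounding.

76%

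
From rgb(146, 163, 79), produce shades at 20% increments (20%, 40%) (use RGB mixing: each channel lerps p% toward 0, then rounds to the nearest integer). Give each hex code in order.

#75823F, #58622F

20%: (146 − 29.2 = 116.8→117, 163 − 32.6 = 130.4→130, 79 − 15.8 = 63.2→63) → #75823F
40%: (146 − 58.4 = 87.6→88, 163 − 65.2 = 97.8→98, 79 − 31.6 = 47.4→47) → #58622F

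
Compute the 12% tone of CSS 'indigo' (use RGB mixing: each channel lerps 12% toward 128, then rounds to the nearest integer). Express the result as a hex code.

CSS indigo is rgb(75, 0, 130).
A 12% tone moves each channel 12% toward 128:
  R: 75 + 0.12×(128−75) = 75 + 6.36 = 81.36 → 81
  G: 0 + 15.36 = 15.36 → 15
  B: 130 + 0.12×(128−130) = 130 − 0.24 = 129.76 → 130
rgb(81, 15, 130) = #510f82.

#510f82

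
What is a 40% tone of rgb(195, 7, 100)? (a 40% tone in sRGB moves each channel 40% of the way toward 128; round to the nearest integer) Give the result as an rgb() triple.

Lerp each channel 40% toward 128:
  R: 195 + 0.4×(128−195) = 195 − 26.8 = 168.2 → 168
  G: 7 + 48.4 = 55.4 → 55
  B: 100 + 0.4×(128−100) = 100 + 11.2 = 111.2 → 111

rgb(168, 55, 111)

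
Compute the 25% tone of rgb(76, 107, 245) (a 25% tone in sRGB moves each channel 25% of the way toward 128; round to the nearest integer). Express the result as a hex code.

#5970d8

Lerp each channel 25% toward 128:
  R: 76 + 13 = 89 → 89
  G: 107 + 5.25 = 112.25 → 112
  B: 245 + 0.25×(128−245) = 245 − 29.25 = 215.75 → 216
rgb(89, 112, 216) = #5970d8.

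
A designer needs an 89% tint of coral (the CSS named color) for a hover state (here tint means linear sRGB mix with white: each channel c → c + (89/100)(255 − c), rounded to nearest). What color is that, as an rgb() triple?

rgb(255, 241, 236)

CSS coral is rgb(255, 127, 80).
Per channel, c → c + 0.89(255 − c):
  R: 255 + 0 = 255 → 255
  G: 127 + 113.92 = 240.92 → 241
  B: 80 + 0.89×(255−80) = 80 + 155.75 = 235.75 → 236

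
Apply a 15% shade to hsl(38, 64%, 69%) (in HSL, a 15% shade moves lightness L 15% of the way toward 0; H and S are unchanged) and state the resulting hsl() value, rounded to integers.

L moves 15% from 69 toward 0: 69 − 10.35 = 58.65 → 59.
H and S are unchanged.

hsl(38, 64%, 59%)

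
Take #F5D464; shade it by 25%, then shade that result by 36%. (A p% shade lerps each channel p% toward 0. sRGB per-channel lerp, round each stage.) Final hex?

#766630

#F5D464 is rgb(245, 212, 100).
Lerp each channel 25% toward 0:
  R: 245 − 61.25 = 183.75 → 184
  G: 212 − 53 = 159 → 159
  B: 100 − 25 = 75 → 75
After the shade: rgb(184, 159, 75) = #B89F4B.
A 36% shade moves each channel 36% toward 0:
  R: 184 − 66.24 = 117.76 → 118
  G: 159 + 0.36×(0−159) = 159 − 57.24 = 101.76 → 102
  B: 75 + 0.36×(0−75) = 75 − 27 = 48 → 48
rgb(118, 102, 48) = #766630.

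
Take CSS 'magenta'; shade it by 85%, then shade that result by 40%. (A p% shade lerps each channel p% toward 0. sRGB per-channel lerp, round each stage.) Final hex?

#170017

CSS magenta is rgb(255, 0, 255).
Per channel, c → c + 0.85(0 − c):
  R: 255 + 0.85×(0−255) = 255 − 216.75 = 38.25 → 38
  G: 0 + 0 = 0 → 0
  B: 255 + 0.85×(0−255) = 255 − 216.75 = 38.25 → 38
After the shade: rgb(38, 0, 38) = #260026.
Lerp each channel 40% toward 0:
  R: 38 − 15.2 = 22.8 → 23
  G: 0 + 0 = 0 → 0
  B: 38 − 15.2 = 22.8 → 23
rgb(23, 0, 23) = #170017.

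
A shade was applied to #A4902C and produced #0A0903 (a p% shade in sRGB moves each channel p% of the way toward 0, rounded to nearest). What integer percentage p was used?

94%

#A4902C is rgb(164, 144, 44); #0A0903 is rgb(10, 9, 3).
On the R channel (widest range): 10 ≈ 164 + (p/100)(0 − 164), so p ≈ 100×(10 − 164)/(0 − 164) = -15400/-164 = 93.90.
p = 94 reproduces all three channels after rounding.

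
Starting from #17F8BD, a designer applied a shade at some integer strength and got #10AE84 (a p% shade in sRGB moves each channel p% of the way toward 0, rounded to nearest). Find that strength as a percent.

#17F8BD is rgb(23, 248, 189); #10AE84 is rgb(16, 174, 132).
On the G channel (widest range): 174 ≈ 248 + (p/100)(0 − 248), so p ≈ 100×(174 − 248)/(0 − 248) = -7400/-248 = 29.84.
p = 30 reproduces all three channels after rounding.

30%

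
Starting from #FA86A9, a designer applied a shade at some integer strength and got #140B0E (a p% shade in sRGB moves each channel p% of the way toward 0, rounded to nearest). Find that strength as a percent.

#FA86A9 is rgb(250, 134, 169); #140B0E is rgb(20, 11, 14).
On the R channel (widest range): 20 ≈ 250 + (p/100)(0 − 250), so p ≈ 100×(20 − 250)/(0 − 250) = -23000/-250 = 92.00.
p = 92 reproduces all three channels after rounding.

92%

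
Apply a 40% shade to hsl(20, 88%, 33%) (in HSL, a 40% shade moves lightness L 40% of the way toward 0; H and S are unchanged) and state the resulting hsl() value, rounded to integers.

hsl(20, 88%, 20%)

L moves 40% from 33 toward 0: 33 − 13.2 = 19.8 → 20.
H and S are unchanged.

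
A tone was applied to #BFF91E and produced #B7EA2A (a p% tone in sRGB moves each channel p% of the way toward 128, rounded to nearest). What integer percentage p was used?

#BFF91E is rgb(191, 249, 30); #B7EA2A is rgb(183, 234, 42).
On the G channel (widest range): 234 ≈ 249 + (p/100)(128 − 249), so p ≈ 100×(234 − 249)/(128 − 249) = -1500/-121 = 12.40.
p = 12 reproduces all three channels after rounding.

12%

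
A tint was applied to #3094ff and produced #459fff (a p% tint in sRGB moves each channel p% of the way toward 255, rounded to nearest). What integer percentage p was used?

10%

#3094ff is rgb(48, 148, 255); #459fff is rgb(69, 159, 255).
On the R channel (widest range): 69 ≈ 48 + (p/100)(255 − 48), so p ≈ 100×(69 − 48)/(255 − 48) = 2100/207 = 10.14.
p = 10 reproduces all three channels after rounding.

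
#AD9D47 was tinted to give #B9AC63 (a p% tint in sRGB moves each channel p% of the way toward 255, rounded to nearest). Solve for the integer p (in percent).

#AD9D47 is rgb(173, 157, 71); #B9AC63 is rgb(185, 172, 99).
On the B channel (widest range): 99 ≈ 71 + (p/100)(255 − 71), so p ≈ 100×(99 − 71)/(255 − 71) = 2800/184 = 15.22.
p = 15 reproduces all three channels after rounding.

15%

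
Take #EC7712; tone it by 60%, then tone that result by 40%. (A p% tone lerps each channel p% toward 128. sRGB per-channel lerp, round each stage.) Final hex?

#EC7712 is rgb(236, 119, 18).
Lerp each channel 60% toward 128:
  R: 236 + 0.6×(128−236) = 236 − 64.8 = 171.2 → 171
  G: 119 + 0.6×(128−119) = 119 + 5.4 = 124.4 → 124
  B: 18 + 66 = 84 → 84
After the tone: rgb(171, 124, 84) = #AB7C54.
A 40% tone moves each channel 40% toward 128:
  R: 171 − 17.2 = 153.8 → 154
  G: 124 + 1.6 = 125.6 → 126
  B: 84 + 17.6 = 101.6 → 102
rgb(154, 126, 102) = #9A7E66.

#9A7E66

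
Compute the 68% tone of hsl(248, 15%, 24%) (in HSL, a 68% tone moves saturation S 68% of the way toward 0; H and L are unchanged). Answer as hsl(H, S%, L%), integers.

S moves 68% from 15 toward 0: 15 − 10.2 = 4.8 → 5.
H and L are unchanged.

hsl(248, 5%, 24%)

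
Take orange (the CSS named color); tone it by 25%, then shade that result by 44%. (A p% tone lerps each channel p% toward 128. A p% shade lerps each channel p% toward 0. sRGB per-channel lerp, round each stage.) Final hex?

#7D5712

CSS orange is rgb(255, 165, 0).
A 25% tone moves each channel 25% toward 128:
  R: 255 − 31.75 = 223.25 → 223
  G: 165 + 0.25×(128−165) = 165 − 9.25 = 155.75 → 156
  B: 0 + 32 = 32 → 32
After the tone: rgb(223, 156, 32) = #DF9C20.
Per channel, c → c + 0.44(0 − c):
  R: 223 − 98.12 = 124.88 → 125
  G: 156 − 68.64 = 87.36 → 87
  B: 32 − 14.08 = 17.92 → 18
rgb(125, 87, 18) = #7D5712.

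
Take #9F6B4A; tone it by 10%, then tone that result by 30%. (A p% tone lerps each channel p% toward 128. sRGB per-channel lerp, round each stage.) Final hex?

#9F6B4A is rgb(159, 107, 74).
Per channel, c → c + 0.1(128 − c):
  R: 159 + 0.1×(128−159) = 159 − 3.1 = 155.9 → 156
  G: 107 + 0.1×(128−107) = 107 + 2.1 = 109.1 → 109
  B: 74 + 5.4 = 79.4 → 79
After the tone: rgb(156, 109, 79) = #9C6D4F.
Lerp each channel 30% toward 128:
  R: 156 + 0.3×(128−156) = 156 − 8.4 = 147.6 → 148
  G: 109 + 5.7 = 114.7 → 115
  B: 79 + 0.3×(128−79) = 79 + 14.7 = 93.7 → 94
rgb(148, 115, 94) = #94735E.

#94735E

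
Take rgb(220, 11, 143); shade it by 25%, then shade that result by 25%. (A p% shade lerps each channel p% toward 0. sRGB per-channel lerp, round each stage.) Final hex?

#7C0650

A 25% shade moves each channel 25% toward 0:
  R: 220 − 55 = 165 → 165
  G: 11 + 0.25×(0−11) = 11 − 2.75 = 8.25 → 8
  B: 143 − 35.75 = 107.25 → 107
After the shade: rgb(165, 8, 107) = #A5086B.
A 25% shade moves each channel 25% toward 0:
  R: 165 − 41.25 = 123.75 → 124
  G: 8 − 2 = 6 → 6
  B: 107 + 0.25×(0−107) = 107 − 26.75 = 80.25 → 80
rgb(124, 6, 80) = #7C0650.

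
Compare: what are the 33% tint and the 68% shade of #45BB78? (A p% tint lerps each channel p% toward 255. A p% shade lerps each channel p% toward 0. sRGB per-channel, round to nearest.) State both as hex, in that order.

#82D1A5, #163C26

#45BB78 is rgb(69, 187, 120).
33% tint:
  R: 69 + 61.38 = 130.38 → 130
  G: 187 + 0.33×(255−187) = 187 + 22.44 = 209.44 → 209
  B: 120 + 0.33×(255−120) = 120 + 44.55 = 164.55 → 165
  → #82D1A5
68% shade:
  R: 69 + 0.68×(0−69) = 69 − 46.92 = 22.08 → 22
  G: 187 + 0.68×(0−187) = 187 − 127.16 = 59.84 → 60
  B: 120 + 0.68×(0−120) = 120 − 81.6 = 38.4 → 38
  → #163C26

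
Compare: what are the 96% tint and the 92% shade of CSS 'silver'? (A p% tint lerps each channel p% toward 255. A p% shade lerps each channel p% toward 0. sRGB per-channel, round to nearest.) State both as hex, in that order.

CSS silver is rgb(192, 192, 192).
96% tint:
  R: 192 + 0.96×(255−192) = 192 + 60.48 = 252.48 → 252
  G: 192 + 0.96×(255−192) = 192 + 60.48 = 252.48 → 252
  B: 192 + 60.48 = 252.48 → 252
  → #fcfcfc
92% shade:
  R: 192 + 0.92×(0−192) = 192 − 176.64 = 15.36 → 15
  G: 192 − 176.64 = 15.36 → 15
  B: 192 + 0.92×(0−192) = 192 − 176.64 = 15.36 → 15
  → #0f0f0f

#fcfcfc, #0f0f0f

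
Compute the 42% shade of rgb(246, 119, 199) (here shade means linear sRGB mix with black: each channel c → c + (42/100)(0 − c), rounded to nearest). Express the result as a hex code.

#8F4573

Lerp each channel 42% toward 0:
  R: 246 − 103.32 = 142.68 → 143
  G: 119 + 0.42×(0−119) = 119 − 49.98 = 69.02 → 69
  B: 199 − 83.58 = 115.42 → 115
rgb(143, 69, 115) = #8F4573.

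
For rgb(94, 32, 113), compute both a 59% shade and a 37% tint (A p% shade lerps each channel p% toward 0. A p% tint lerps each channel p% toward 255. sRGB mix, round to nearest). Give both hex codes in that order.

59% shade:
  R: 94 + 0.59×(0−94) = 94 − 55.46 = 38.54 → 39
  G: 32 − 18.88 = 13.12 → 13
  B: 113 + 0.59×(0−113) = 113 − 66.67 = 46.33 → 46
  → #270D2E
37% tint:
  R: 94 + 0.37×(255−94) = 94 + 59.57 = 153.57 → 154
  G: 32 + 0.37×(255−32) = 32 + 82.51 = 114.51 → 115
  B: 113 + 52.54 = 165.54 → 166
  → #9A73A6

#270D2E, #9A73A6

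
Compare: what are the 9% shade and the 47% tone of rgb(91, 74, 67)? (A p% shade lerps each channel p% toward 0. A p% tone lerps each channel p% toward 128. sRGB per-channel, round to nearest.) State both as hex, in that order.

#53433d, #6c6360

9% shade:
  R: 91 − 8.19 = 82.81 → 83
  G: 74 − 6.66 = 67.34 → 67
  B: 67 − 6.03 = 60.97 → 61
  → #53433d
47% tone:
  R: 91 + 0.47×(128−91) = 91 + 17.39 = 108.39 → 108
  G: 74 + 0.47×(128−74) = 74 + 25.38 = 99.38 → 99
  B: 67 + 28.67 = 95.67 → 96
  → #6c6360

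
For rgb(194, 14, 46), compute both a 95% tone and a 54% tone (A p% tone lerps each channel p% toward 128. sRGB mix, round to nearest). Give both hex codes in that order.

95% tone:
  R: 194 − 62.7 = 131.3 → 131
  G: 14 + 108.3 = 122.3 → 122
  B: 46 + 77.9 = 123.9 → 124
  → #837A7C
54% tone:
  R: 194 + 0.54×(128−194) = 194 − 35.64 = 158.36 → 158
  G: 14 + 61.56 = 75.56 → 76
  B: 46 + 44.28 = 90.28 → 90
  → #9E4C5A

#837A7C, #9E4C5A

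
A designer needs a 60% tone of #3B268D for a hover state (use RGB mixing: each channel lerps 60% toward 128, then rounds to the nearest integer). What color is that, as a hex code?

#3B268D is rgb(59, 38, 141).
A 60% tone moves each channel 60% toward 128:
  R: 59 + 0.6×(128−59) = 59 + 41.4 = 100.4 → 100
  G: 38 + 0.6×(128−38) = 38 + 54 = 92 → 92
  B: 141 − 7.8 = 133.2 → 133
rgb(100, 92, 133) = #645C85.

#645C85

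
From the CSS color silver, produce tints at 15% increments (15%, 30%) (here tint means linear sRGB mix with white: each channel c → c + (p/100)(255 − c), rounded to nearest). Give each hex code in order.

CSS silver is rgb(192, 192, 192).
15%: (192 + 9.45 = 201.45→201, 192 + 9.45 = 201.45→201, 192 + 9.45 = 201.45→201) → #C9C9C9
30%: (192 + 18.9 = 210.9→211, 192 + 18.9 = 210.9→211, 192 + 18.9 = 210.9→211) → #D3D3D3

#C9C9C9, #D3D3D3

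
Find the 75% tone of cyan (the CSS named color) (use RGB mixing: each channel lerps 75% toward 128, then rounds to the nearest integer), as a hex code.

#60A0A0

CSS cyan is rgb(0, 255, 255).
A 75% tone moves each channel 75% toward 128:
  R: 0 + 0.75×(128−0) = 0 + 96 = 96 → 96
  G: 255 − 95.25 = 159.75 → 160
  B: 255 − 95.25 = 159.75 → 160
rgb(96, 160, 160) = #60A0A0.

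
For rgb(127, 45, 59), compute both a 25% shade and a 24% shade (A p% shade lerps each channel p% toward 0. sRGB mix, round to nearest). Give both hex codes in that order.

25% shade:
  R: 127 + 0.25×(0−127) = 127 − 31.75 = 95.25 → 95
  G: 45 + 0.25×(0−45) = 45 − 11.25 = 33.75 → 34
  B: 59 + 0.25×(0−59) = 59 − 14.75 = 44.25 → 44
  → #5F222C
24% shade:
  R: 127 − 30.48 = 96.52 → 97
  G: 45 + 0.24×(0−45) = 45 − 10.8 = 34.2 → 34
  B: 59 − 14.16 = 44.84 → 45
  → #61222D

#5F222C, #61222D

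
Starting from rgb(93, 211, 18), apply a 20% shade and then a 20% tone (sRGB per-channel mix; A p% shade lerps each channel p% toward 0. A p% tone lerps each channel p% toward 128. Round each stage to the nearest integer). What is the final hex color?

#55a125

Per channel, c → c + 0.2(0 − c):
  R: 93 + 0.2×(0−93) = 93 − 18.6 = 74.4 → 74
  G: 211 + 0.2×(0−211) = 211 − 42.2 = 168.8 → 169
  B: 18 + 0.2×(0−18) = 18 − 3.6 = 14.4 → 14
After the shade: rgb(74, 169, 14) = #4aa90e.
A 20% tone moves each channel 20% toward 128:
  R: 74 + 0.2×(128−74) = 74 + 10.8 = 84.8 → 85
  G: 169 + 0.2×(128−169) = 169 − 8.2 = 160.8 → 161
  B: 14 + 0.2×(128−14) = 14 + 22.8 = 36.8 → 37
rgb(85, 161, 37) = #55a125.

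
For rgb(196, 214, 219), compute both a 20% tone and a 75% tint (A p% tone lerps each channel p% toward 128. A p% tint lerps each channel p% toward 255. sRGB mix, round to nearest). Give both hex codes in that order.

#b6c5c9, #f0f5f6

20% tone:
  R: 196 + 0.2×(128−196) = 196 − 13.6 = 182.4 → 182
  G: 214 + 0.2×(128−214) = 214 − 17.2 = 196.8 → 197
  B: 219 + 0.2×(128−219) = 219 − 18.2 = 200.8 → 201
  → #b6c5c9
75% tint:
  R: 196 + 0.75×(255−196) = 196 + 44.25 = 240.25 → 240
  G: 214 + 30.75 = 244.75 → 245
  B: 219 + 27 = 246 → 246
  → #f0f5f6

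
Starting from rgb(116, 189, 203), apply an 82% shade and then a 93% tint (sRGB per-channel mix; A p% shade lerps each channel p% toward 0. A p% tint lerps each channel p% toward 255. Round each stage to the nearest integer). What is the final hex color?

#eff0f0

An 82% shade moves each channel 82% toward 0:
  R: 116 − 95.12 = 20.88 → 21
  G: 189 + 0.82×(0−189) = 189 − 154.98 = 34.02 → 34
  B: 203 + 0.82×(0−203) = 203 − 166.46 = 36.54 → 37
After the shade: rgb(21, 34, 37) = #152225.
A 93% tint moves each channel 93% toward 255:
  R: 21 + 0.93×(255−21) = 21 + 217.62 = 238.62 → 239
  G: 34 + 0.93×(255−34) = 34 + 205.53 = 239.53 → 240
  B: 37 + 202.74 = 239.74 → 240
rgb(239, 240, 240) = #eff0f0.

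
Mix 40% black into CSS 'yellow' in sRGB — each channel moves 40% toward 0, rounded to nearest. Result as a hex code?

CSS yellow is rgb(255, 255, 0).
A 40% shade moves each channel 40% toward 0:
  R: 255 − 102 = 153 → 153
  G: 255 + 0.4×(0−255) = 255 − 102 = 153 → 153
  B: 0 + 0.4×(0−0) = 0 + 0 = 0 → 0
rgb(153, 153, 0) = #999900.

#999900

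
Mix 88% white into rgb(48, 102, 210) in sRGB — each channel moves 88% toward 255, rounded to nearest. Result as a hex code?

#E6EDFA

Per channel, c → c + 0.88(255 − c):
  R: 48 + 0.88×(255−48) = 48 + 182.16 = 230.16 → 230
  G: 102 + 0.88×(255−102) = 102 + 134.64 = 236.64 → 237
  B: 210 + 39.6 = 249.6 → 250
rgb(230, 237, 250) = #E6EDFA.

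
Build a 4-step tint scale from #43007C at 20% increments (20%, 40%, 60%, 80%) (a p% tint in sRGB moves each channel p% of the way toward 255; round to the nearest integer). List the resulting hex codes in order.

#43007C is rgb(67, 0, 124).
20%: (67 + 37.6 = 104.6→105, 0 + 51 = 51→51, 124 + 26.2 = 150.2→150) → #693396
40%: (67 + 75.2 = 142.2→142, 0 + 102 = 102→102, 124 + 52.4 = 176.4→176) → #8E66B0
60%: (67 + 112.8 = 179.8→180, 0 + 153 = 153→153, 124 + 78.6 = 202.6→203) → #B499CB
80%: (67 + 150.4 = 217.4→217, 0 + 204 = 204→204, 124 + 104.8 = 228.8→229) → #D9CCE5

#693396, #8E66B0, #B499CB, #D9CCE5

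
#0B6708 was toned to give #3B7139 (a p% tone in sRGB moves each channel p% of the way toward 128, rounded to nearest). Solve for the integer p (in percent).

41%

#0B6708 is rgb(11, 103, 8); #3B7139 is rgb(59, 113, 57).
On the B channel (widest range): 57 ≈ 8 + (p/100)(128 − 8), so p ≈ 100×(57 − 8)/(128 − 8) = 4900/120 = 40.83.
p = 41 reproduces all three channels after rounding.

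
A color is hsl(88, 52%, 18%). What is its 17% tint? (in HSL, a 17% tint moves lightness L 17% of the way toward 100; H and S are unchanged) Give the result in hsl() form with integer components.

hsl(88, 52%, 32%)

L moves 17% from 18 toward 100: 18 + 13.94 = 31.94 → 32.
H and S are unchanged.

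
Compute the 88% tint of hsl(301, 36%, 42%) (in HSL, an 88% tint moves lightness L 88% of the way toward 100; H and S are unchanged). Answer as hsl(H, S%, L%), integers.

hsl(301, 36%, 93%)

L moves 88% from 42 toward 100: 42 + 51.04 = 93.04 → 93.
H and S are unchanged.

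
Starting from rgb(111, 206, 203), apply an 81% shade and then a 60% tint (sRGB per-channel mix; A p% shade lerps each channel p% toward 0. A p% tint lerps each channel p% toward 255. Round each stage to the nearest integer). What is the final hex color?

#A1A9A9

Lerp each channel 81% toward 0:
  R: 111 + 0.81×(0−111) = 111 − 89.91 = 21.09 → 21
  G: 206 + 0.81×(0−206) = 206 − 166.86 = 39.14 → 39
  B: 203 − 164.43 = 38.57 → 39
After the shade: rgb(21, 39, 39) = #152727.
Lerp each channel 60% toward 255:
  R: 21 + 0.6×(255−21) = 21 + 140.4 = 161.4 → 161
  G: 39 + 129.6 = 168.6 → 169
  B: 39 + 0.6×(255−39) = 39 + 129.6 = 168.6 → 169
rgb(161, 169, 169) = #A1A9A9.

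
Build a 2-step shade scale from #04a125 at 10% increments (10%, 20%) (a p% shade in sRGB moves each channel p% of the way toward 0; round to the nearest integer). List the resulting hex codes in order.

#04a125 is rgb(4, 161, 37).
10%: (4→4, 161 − 16.1 = 144.9→145, 37 − 3.7 = 33.3→33) → #049121
20%: (4 − 0.8 = 3.2→3, 161 − 32.2 = 128.8→129, 37 − 7.4 = 29.6→30) → #03811e

#049121, #03811e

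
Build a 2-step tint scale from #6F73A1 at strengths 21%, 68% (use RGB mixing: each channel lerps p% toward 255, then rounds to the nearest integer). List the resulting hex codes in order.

#8D90B5, #D1D2E1

#6F73A1 is rgb(111, 115, 161).
21%: (111 + 30.24 = 141.24→141, 115 + 29.4 = 144.4→144, 161 + 19.74 = 180.74→181) → #8D90B5
68%: (111 + 97.92 = 208.92→209, 115 + 95.2 = 210.2→210, 161 + 63.92 = 224.92→225) → #D1D2E1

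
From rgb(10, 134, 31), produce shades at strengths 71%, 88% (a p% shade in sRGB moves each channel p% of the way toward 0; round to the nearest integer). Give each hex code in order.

#032709, #011004

71%: (10 − 7.1 = 2.9→3, 134 − 95.14 = 38.86→39, 31 − 22.01 = 8.99→9) → #032709
88%: (10 − 8.8 = 1.2→1, 134 − 117.92 = 16.08→16, 31 − 27.28 = 3.72→4) → #011004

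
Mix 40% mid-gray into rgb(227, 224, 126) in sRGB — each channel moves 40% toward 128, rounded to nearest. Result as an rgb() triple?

A 40% tone moves each channel 40% toward 128:
  R: 227 − 39.6 = 187.4 → 187
  G: 224 + 0.4×(128−224) = 224 − 38.4 = 185.6 → 186
  B: 126 + 0.8 = 126.8 → 127

rgb(187, 186, 127)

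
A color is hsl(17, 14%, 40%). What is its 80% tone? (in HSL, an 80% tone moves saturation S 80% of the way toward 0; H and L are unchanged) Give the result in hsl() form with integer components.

S moves 80% from 14 toward 0: 14 − 11.2 = 2.8 → 3.
H and L are unchanged.

hsl(17, 3%, 40%)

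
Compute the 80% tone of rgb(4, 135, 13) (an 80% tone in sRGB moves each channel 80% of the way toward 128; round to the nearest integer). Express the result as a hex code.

#678169

Per channel, c → c + 0.8(128 − c):
  R: 4 + 99.2 = 103.2 → 103
  G: 135 + 0.8×(128−135) = 135 − 5.6 = 129.4 → 129
  B: 13 + 0.8×(128−13) = 13 + 92 = 105 → 105
rgb(103, 129, 105) = #678169.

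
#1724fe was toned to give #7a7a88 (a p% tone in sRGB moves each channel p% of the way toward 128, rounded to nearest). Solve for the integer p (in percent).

94%

#1724fe is rgb(23, 36, 254); #7a7a88 is rgb(122, 122, 136).
On the B channel (widest range): 136 ≈ 254 + (p/100)(128 − 254), so p ≈ 100×(136 − 254)/(128 − 254) = -11800/-126 = 93.65.
p = 94 reproduces all three channels after rounding.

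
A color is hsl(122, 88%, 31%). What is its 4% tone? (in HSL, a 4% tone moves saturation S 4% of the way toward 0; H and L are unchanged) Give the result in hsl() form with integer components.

hsl(122, 84%, 31%)

S moves 4% from 88 toward 0: 88 − 3.52 = 84.48 → 84.
H and L are unchanged.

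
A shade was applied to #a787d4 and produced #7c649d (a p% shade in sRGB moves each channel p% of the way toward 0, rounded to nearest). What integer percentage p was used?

#a787d4 is rgb(167, 135, 212); #7c649d is rgb(124, 100, 157).
On the B channel (widest range): 157 ≈ 212 + (p/100)(0 − 212), so p ≈ 100×(157 − 212)/(0 − 212) = -5500/-212 = 25.94.
p = 26 reproduces all three channels after rounding.

26%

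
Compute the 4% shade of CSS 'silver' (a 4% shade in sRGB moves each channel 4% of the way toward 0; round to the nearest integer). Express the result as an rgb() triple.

rgb(184, 184, 184)

CSS silver is rgb(192, 192, 192).
Per channel, c → c + 0.04(0 − c):
  R: 192 − 7.68 = 184.32 → 184
  G: 192 − 7.68 = 184.32 → 184
  B: 192 + 0.04×(0−192) = 192 − 7.68 = 184.32 → 184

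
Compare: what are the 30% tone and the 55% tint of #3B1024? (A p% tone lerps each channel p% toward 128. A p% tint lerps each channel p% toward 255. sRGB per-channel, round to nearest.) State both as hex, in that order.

#3B1024 is rgb(59, 16, 36).
30% tone:
  R: 59 + 20.7 = 79.7 → 80
  G: 16 + 0.3×(128−16) = 16 + 33.6 = 49.6 → 50
  B: 36 + 0.3×(128−36) = 36 + 27.6 = 63.6 → 64
  → #503240
55% tint:
  R: 59 + 107.8 = 166.8 → 167
  G: 16 + 131.45 = 147.45 → 147
  B: 36 + 0.55×(255−36) = 36 + 120.45 = 156.45 → 156
  → #A7939C

#503240, #A7939C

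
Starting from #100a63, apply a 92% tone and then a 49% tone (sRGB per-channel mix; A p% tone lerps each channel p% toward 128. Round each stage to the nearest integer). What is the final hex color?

#7b7b7f

#100a63 is rgb(16, 10, 99).
Lerp each channel 92% toward 128:
  R: 16 + 0.92×(128−16) = 16 + 103.04 = 119.04 → 119
  G: 10 + 0.92×(128−10) = 10 + 108.56 = 118.56 → 119
  B: 99 + 0.92×(128−99) = 99 + 26.68 = 125.68 → 126
After the tone: rgb(119, 119, 126) = #77777e.
Per channel, c → c + 0.49(128 − c):
  R: 119 + 0.49×(128−119) = 119 + 4.41 = 123.41 → 123
  G: 119 + 4.41 = 123.41 → 123
  B: 126 + 0.49×(128−126) = 126 + 0.98 = 126.98 → 127
rgb(123, 123, 127) = #7b7b7f.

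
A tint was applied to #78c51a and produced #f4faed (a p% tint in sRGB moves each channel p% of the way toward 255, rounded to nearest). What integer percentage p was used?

#78c51a is rgb(120, 197, 26); #f4faed is rgb(244, 250, 237).
On the B channel (widest range): 237 ≈ 26 + (p/100)(255 − 26), so p ≈ 100×(237 − 26)/(255 − 26) = 21100/229 = 92.14.
p = 92 reproduces all three channels after rounding.

92%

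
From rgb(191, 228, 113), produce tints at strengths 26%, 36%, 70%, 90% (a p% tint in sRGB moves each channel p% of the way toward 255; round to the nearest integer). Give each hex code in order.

26%: (191 + 16.64 = 207.64→208, 228 + 7.02 = 235.02→235, 113 + 36.92 = 149.92→150) → #d0eb96
36%: (191 + 23.04 = 214.04→214, 228 + 9.72 = 237.72→238, 113 + 51.12 = 164.12→164) → #d6eea4
70%: (191 + 44.8 = 235.8→236, 228 + 18.9 = 246.9→247, 113 + 99.4 = 212.4→212) → #ecf7d4
90%: (191 + 57.6 = 248.6→249, 228 + 24.3 = 252.3→252, 113 + 127.8 = 240.8→241) → #f9fcf1

#d0eb96, #d6eea4, #ecf7d4, #f9fcf1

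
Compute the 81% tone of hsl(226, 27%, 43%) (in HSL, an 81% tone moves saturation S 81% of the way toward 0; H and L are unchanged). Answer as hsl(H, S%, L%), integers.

S moves 81% from 27 toward 0: 27 − 21.87 = 5.13 → 5.
H and L are unchanged.

hsl(226, 5%, 43%)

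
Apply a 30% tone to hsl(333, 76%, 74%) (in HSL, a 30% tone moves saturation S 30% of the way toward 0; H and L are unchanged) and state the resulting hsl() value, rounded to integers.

S moves 30% from 76 toward 0: 76 − 22.8 = 53.2 → 53.
H and L are unchanged.

hsl(333, 53%, 74%)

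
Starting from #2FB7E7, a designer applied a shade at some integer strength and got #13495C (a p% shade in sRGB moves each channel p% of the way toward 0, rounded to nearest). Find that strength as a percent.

#2FB7E7 is rgb(47, 183, 231); #13495C is rgb(19, 73, 92).
On the B channel (widest range): 92 ≈ 231 + (p/100)(0 − 231), so p ≈ 100×(92 − 231)/(0 − 231) = -13900/-231 = 60.17.
p = 60 reproduces all three channels after rounding.

60%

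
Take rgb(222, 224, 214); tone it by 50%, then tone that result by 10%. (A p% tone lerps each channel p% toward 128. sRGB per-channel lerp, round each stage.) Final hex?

#AAABA7

A 50% tone moves each channel 50% toward 128:
  R: 222 + 0.5×(128−222) = 222 − 47 = 175 → 175
  G: 224 − 48 = 176 → 176
  B: 214 − 43 = 171 → 171
After the tone: rgb(175, 176, 171) = #AFB0AB.
Lerp each channel 10% toward 128:
  R: 175 + 0.1×(128−175) = 175 − 4.7 = 170.3 → 170
  G: 176 − 4.8 = 171.2 → 171
  B: 171 + 0.1×(128−171) = 171 − 4.3 = 166.7 → 167
rgb(170, 171, 167) = #AAABA7.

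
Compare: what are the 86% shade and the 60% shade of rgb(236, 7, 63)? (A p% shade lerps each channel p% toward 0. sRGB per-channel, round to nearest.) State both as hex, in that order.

86% shade:
  R: 236 − 202.96 = 33.04 → 33
  G: 7 + 0.86×(0−7) = 7 − 6.02 = 0.98 → 1
  B: 63 + 0.86×(0−63) = 63 − 54.18 = 8.82 → 9
  → #210109
60% shade:
  R: 236 + 0.6×(0−236) = 236 − 141.6 = 94.4 → 94
  G: 7 + 0.6×(0−7) = 7 − 4.2 = 2.8 → 3
  B: 63 − 37.8 = 25.2 → 25
  → #5E0319

#210109, #5E0319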